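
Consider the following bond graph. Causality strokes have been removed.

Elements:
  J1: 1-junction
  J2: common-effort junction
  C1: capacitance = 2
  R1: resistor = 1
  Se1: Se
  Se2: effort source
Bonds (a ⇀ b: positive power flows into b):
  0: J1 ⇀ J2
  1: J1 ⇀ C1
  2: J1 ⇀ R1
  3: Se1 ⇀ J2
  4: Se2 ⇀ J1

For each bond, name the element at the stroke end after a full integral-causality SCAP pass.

#3 stroke at J2  (Se1: effort source, stroke at far end)
#4 stroke at J1  (source Se2 imposes e)
#0 stroke at J1  (J2 effort already set via bond 3)
#1 stroke at J1  (C1 outputs effort q/C1)
#2 stroke at R1  (only one flow-in slot at J1)

#0 |J1
#1 |J1
#2 |R1
#3 |J2
#4 |J1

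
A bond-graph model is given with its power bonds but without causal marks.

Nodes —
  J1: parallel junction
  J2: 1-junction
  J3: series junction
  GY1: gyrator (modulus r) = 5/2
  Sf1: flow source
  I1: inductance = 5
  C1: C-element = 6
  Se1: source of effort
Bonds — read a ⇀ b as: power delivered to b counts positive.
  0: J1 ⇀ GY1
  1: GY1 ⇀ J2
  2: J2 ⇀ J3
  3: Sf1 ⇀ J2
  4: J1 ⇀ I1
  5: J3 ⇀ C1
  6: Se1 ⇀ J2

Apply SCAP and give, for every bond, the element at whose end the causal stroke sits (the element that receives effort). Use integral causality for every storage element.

b3 →Sf1  (Sf1: flow source, stroke at near end)
b6 →J2  (source Se1 imposes e)
b1 →J2  (J2: bond 3 brought flow, rest push out)
b2 →J2  (1-jn J2 has f-setter on 3)
b5 →J3  (J3 flow already set via bond 2)
b0 →J1  (through GY1, causality inverts; strokes same side of GY1)
b4 →I1  (J1: bond 0 brought effort, rest push out)

b0 →J1
b1 →J2
b2 →J2
b3 →Sf1
b4 →I1
b5 →J3
b6 →J2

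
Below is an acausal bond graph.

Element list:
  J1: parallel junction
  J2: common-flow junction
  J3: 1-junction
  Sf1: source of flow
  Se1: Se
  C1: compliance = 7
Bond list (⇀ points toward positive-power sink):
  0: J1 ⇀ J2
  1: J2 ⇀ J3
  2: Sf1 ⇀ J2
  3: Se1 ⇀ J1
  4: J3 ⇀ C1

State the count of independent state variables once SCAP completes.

1  (C1 all integral)

b2 stroke→Sf1  (source Sf1 imposes f)
b3 stroke→J1  (Se1 (Se) sets effort on bond)
b0 stroke→J2  (0-jn J1 has e-setter on 3)
b1 stroke→J2  (J2 flow already set via bond 2)
b4 stroke→J3  (J3: bond 1 brought flow, rest push out)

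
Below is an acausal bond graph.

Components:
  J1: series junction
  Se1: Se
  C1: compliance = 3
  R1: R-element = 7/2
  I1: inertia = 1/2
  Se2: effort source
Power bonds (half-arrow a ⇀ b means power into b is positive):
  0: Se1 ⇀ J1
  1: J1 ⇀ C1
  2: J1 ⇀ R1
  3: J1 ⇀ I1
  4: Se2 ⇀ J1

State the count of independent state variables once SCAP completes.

2  (C1, I1 all integral)

β0 →J1  (source Se1 imposes e)
β4 →J1  (source Se2 imposes e)
β1 →J1  (C1 integral (e out))
β3 →I1  (I1 integral (f out))
β2 →J1  (J1: bond 3 brought flow, rest push out)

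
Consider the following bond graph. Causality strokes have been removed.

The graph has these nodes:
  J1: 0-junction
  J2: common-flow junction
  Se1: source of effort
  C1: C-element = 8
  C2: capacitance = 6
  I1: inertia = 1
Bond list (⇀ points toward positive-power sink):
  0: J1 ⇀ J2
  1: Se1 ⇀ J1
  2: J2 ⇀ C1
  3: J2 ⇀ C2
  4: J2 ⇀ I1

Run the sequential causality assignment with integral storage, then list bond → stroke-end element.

b0 →J2
b1 →J1
b2 →J2
b3 →J2
b4 →I1

b1 stroke at J1  (Se1: effort source, stroke at far end)
b0 stroke at J2  (common-e at J1 fixed by 1)
b2 stroke at J2  (C1: C, integral causality)
b3 stroke at J2  (C2: C, integral causality)
b4 stroke at I1  (only one flow-in slot at J2)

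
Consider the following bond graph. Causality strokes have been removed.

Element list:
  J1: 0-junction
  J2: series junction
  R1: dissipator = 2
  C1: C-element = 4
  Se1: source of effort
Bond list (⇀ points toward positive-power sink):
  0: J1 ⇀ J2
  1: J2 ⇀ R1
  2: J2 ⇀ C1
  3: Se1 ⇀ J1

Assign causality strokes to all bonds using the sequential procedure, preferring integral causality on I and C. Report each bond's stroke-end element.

b0 stroke→J2
b1 stroke→R1
b2 stroke→J2
b3 stroke→J1

β3 |J1  (Se1 (Se) sets effort on bond)
β0 |J2  (J1 effort already set via bond 3)
β2 |J2  (C1 integral (e out))
β1 |R1  (closing 1-jn rule on J2)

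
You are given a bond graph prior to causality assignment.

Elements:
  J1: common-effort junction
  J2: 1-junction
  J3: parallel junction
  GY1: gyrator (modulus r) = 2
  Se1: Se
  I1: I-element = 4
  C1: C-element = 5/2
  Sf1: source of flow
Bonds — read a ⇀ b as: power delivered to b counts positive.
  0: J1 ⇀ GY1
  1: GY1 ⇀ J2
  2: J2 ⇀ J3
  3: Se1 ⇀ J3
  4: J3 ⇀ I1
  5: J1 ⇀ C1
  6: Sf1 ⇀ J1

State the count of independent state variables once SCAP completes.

2  (C1, I1 all integral)

#3 stroke at J3  (Se1: effort source, stroke at far end)
#6 stroke at Sf1  (Sf1: flow source, stroke at near end)
#2 stroke at J2  (common-e at J3 fixed by 3)
#4 stroke at I1  (0-jn J3 has e-setter on 3)
#1 stroke at GY1  (only one flow-in slot at J2)
#0 stroke at GY1  (GY GY1: same side as bond 1)
#5 stroke at J1  (only one effort-in slot at J1)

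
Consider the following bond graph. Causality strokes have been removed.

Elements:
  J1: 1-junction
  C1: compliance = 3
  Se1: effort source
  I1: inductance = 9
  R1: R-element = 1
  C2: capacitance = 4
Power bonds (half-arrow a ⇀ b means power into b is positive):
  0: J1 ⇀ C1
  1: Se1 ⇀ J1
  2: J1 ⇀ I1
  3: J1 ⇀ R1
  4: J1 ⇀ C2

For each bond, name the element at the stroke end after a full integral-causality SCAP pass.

#1 stroke→J1  (Se1 (Se) sets effort on bond)
#0 stroke→J1  (C1: C, integral causality)
#2 stroke→I1  (I1: I, integral causality)
#3 stroke→J1  (J1 flow already set via bond 2)
#4 stroke→J1  (common-f at J1 fixed by 2)

bond 0 stroke at J1
bond 1 stroke at J1
bond 2 stroke at I1
bond 3 stroke at J1
bond 4 stroke at J1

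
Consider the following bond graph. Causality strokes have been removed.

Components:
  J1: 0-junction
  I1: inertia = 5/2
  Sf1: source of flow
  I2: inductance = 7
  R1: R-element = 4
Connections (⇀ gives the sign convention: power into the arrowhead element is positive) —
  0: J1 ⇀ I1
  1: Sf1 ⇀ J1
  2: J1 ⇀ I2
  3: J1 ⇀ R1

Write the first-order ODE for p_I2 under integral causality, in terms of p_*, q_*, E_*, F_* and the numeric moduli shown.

dp_I2/dt = 4*F_Sf1 - 8*p_I1/5 - 4*p_I2/7

bond 1 stroke at Sf1  (Sf1: flow source, stroke at near end)
bond 0 stroke at I1  (I1 outputs flow p/I1)
bond 2 stroke at I2  (I2 integral (f out))
bond 3 stroke at J1  (only one effort-in slot at J1)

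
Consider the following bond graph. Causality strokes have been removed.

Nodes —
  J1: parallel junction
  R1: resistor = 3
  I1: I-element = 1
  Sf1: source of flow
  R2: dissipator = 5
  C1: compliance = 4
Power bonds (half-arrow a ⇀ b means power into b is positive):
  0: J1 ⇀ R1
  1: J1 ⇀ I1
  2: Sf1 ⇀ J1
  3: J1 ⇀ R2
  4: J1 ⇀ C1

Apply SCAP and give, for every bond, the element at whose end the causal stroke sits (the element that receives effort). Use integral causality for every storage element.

β2 →Sf1  (source Sf1 imposes f)
β1 →I1  (I1 outputs flow p/I1)
β4 →J1  (C1 outputs effort q/C1)
β0 →R1  (J1 effort already set via bond 4)
β3 →R2  (0-jn J1 has e-setter on 4)

β0 |R1
β1 |I1
β2 |Sf1
β3 |R2
β4 |J1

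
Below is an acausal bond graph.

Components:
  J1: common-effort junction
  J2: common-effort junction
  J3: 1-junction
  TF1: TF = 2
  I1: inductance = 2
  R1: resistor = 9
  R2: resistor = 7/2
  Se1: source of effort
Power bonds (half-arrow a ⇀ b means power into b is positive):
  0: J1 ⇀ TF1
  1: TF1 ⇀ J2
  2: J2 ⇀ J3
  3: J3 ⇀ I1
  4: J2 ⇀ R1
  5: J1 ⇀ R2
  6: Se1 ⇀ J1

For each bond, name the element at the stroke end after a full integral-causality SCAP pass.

β0 |TF1
β1 |J2
β2 |J3
β3 |I1
β4 |R1
β5 |R2
β6 |J1

β6 |J1  (Se1 fixes effort; stroke away)
β0 |TF1  (0-jn J1 has e-setter on 6)
β5 |R2  (common-e at J1 fixed by 6)
β1 |J2  (TF TF1: opposite of bond 0)
β2 |J3  (J2 effort already set via bond 1)
β4 |R1  (common-e at J2 fixed by 1)
β3 |I1  (J3 needs exactly one f-in)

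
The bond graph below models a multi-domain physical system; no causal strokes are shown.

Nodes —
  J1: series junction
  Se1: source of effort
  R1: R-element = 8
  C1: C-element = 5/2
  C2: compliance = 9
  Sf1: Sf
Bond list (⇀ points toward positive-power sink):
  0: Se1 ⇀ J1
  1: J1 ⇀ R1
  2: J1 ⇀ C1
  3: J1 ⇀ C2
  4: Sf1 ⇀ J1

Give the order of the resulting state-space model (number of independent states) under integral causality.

2  (C1, C2 all integral)

bond 0 →J1  (Se1 (Se) sets effort on bond)
bond 4 →Sf1  (Sf1: flow source, stroke at near end)
bond 1 →J1  (common-f at J1 fixed by 4)
bond 2 →J1  (J1 flow already set via bond 4)
bond 3 →J1  (J1 flow already set via bond 4)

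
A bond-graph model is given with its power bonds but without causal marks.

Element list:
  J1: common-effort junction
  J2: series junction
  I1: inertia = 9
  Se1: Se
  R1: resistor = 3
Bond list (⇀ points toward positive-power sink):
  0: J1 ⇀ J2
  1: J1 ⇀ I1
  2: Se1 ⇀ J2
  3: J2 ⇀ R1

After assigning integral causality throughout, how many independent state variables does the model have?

#2 stroke→J2  (Se1 (Se) sets effort on bond)
#1 stroke→I1  (prefer integral on I1)
#0 stroke→J1  (only one effort-in slot at J1)
#3 stroke→J2  (1-jn J2 has f-setter on 0)

1  (I1 all integral)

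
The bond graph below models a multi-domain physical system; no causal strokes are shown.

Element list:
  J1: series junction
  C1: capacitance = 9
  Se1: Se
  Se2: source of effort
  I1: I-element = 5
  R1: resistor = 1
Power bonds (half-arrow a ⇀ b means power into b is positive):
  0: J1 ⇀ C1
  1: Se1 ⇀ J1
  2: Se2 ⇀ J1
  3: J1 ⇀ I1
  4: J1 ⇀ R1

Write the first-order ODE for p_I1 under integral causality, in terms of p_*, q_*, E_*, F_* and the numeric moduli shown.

b1 stroke at J1  (Se1 (Se) sets effort on bond)
b2 stroke at J1  (source Se2 imposes e)
b0 stroke at J1  (C1: C, integral causality)
b3 stroke at I1  (I1 outputs flow p/I1)
b4 stroke at J1  (common-f at J1 fixed by 3)

dp_I1/dt = E_Se1 + E_Se2 - p_I1/5 - q_C1/9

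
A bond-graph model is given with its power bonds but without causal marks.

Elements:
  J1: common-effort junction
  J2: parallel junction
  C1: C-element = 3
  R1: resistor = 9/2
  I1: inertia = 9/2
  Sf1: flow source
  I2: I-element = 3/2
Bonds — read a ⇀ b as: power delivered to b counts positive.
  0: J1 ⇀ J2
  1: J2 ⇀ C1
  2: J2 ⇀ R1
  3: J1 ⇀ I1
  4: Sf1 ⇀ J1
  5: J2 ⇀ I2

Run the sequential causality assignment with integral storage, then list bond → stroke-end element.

b0 |J1
b1 |J2
b2 |R1
b3 |I1
b4 |Sf1
b5 |I2

β4 →Sf1  (source Sf1 imposes f)
β1 →J2  (C1: C, integral causality)
β0 →J1  (common-e at J2 fixed by 1)
β2 →R1  (J2 effort already set via bond 1)
β5 →I2  (common-e at J2 fixed by 1)
β3 →I1  (common-e at J1 fixed by 0)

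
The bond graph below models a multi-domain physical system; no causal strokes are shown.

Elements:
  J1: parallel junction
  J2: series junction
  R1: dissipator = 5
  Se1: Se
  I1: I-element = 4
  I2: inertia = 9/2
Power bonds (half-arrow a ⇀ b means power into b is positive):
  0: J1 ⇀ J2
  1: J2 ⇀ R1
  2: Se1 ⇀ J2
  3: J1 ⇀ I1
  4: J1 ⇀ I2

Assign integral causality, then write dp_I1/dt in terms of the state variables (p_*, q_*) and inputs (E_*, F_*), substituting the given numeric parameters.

#2 stroke→J2  (Se1: effort source, stroke at far end)
#3 stroke→I1  (I1 integral (f out))
#4 stroke→I2  (I2 outputs flow p/I2)
#0 stroke→J1  (only one effort-in slot at J1)
#1 stroke→J2  (common-f at J2 fixed by 0)

dp_I1/dt = -E_Se1 - 5*p_I1/4 - 10*p_I2/9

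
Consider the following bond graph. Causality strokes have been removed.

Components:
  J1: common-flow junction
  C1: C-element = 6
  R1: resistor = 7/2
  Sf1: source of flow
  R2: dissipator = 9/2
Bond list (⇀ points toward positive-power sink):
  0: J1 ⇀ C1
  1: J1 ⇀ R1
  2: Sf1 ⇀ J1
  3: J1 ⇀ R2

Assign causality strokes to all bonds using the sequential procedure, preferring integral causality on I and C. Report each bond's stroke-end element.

bond 2 stroke at Sf1  (Sf1: flow source, stroke at near end)
bond 0 stroke at J1  (J1 flow already set via bond 2)
bond 1 stroke at J1  (common-f at J1 fixed by 2)
bond 3 stroke at J1  (1-jn J1 has f-setter on 2)

β0 →J1
β1 →J1
β2 →Sf1
β3 →J1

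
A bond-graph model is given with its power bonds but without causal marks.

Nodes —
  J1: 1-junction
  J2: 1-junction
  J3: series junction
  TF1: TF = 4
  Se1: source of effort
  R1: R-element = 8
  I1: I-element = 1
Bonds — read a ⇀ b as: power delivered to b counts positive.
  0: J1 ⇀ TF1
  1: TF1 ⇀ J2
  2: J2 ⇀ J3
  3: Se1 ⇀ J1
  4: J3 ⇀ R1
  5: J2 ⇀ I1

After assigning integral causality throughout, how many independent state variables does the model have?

1  (I1 all integral)

#3 →J1  (Se1 (Se) sets effort on bond)
#0 →TF1  (only one flow-in slot at J1)
#1 →J2  (TF TF1: opposite of bond 0)
#5 →I1  (I1: I, integral causality)
#2 →J2  (J2 flow already set via bond 5)
#4 →J3  (1-jn J3 has f-setter on 2)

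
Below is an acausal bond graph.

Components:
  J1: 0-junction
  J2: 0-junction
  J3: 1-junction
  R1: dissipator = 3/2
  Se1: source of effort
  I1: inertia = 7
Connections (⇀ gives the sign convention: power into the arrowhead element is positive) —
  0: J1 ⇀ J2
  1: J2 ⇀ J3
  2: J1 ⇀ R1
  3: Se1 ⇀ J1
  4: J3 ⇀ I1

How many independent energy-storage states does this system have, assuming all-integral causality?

#3 |J1  (Se1: effort source, stroke at far end)
#0 |J2  (J1 effort already set via bond 3)
#2 |R1  (0-jn J1 has e-setter on 3)
#1 |J3  (0-jn J2 has e-setter on 0)
#4 |I1  (only one flow-in slot at J3)

1  (I1 all integral)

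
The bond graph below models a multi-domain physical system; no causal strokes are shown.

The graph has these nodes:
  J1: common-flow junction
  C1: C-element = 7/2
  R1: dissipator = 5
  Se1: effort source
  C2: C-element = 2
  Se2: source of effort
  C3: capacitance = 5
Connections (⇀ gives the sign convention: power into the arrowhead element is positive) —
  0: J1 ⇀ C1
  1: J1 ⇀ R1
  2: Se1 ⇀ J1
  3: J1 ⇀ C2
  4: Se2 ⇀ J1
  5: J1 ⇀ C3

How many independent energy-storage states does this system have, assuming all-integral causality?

3  (C1, C2, C3 all integral)

#2 stroke at J1  (source Se1 imposes e)
#4 stroke at J1  (Se2 fixes effort; stroke away)
#0 stroke at J1  (C1: C, integral causality)
#3 stroke at J1  (C2 outputs effort q/C2)
#5 stroke at J1  (C3: C, integral causality)
#1 stroke at R1  (J1: last free bond brings flow in)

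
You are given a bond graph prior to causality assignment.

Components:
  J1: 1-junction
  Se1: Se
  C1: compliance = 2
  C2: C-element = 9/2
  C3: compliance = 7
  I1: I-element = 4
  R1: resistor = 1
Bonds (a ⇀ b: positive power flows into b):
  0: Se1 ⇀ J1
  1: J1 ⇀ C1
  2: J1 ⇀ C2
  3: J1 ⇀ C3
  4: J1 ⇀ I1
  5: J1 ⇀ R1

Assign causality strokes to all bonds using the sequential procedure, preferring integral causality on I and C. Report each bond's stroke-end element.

bond 0 →J1
bond 1 →J1
bond 2 →J1
bond 3 →J1
bond 4 →I1
bond 5 →J1

#0 →J1  (Se1: effort source, stroke at far end)
#1 →J1  (C1 outputs effort q/C1)
#2 →J1  (C2 integral (e out))
#3 →J1  (C3 outputs effort q/C3)
#4 →I1  (prefer integral on I1)
#5 →J1  (common-f at J1 fixed by 4)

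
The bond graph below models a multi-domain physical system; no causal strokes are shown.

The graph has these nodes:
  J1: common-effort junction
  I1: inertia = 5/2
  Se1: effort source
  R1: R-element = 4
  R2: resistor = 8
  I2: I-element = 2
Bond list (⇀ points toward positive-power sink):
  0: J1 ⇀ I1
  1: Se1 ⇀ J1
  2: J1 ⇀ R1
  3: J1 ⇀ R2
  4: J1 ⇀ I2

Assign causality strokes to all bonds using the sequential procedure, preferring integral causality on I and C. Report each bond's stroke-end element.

β1 |J1  (source Se1 imposes e)
β0 |I1  (J1: bond 1 brought effort, rest push out)
β2 |R1  (J1: bond 1 brought effort, rest push out)
β3 |R2  (J1: bond 1 brought effort, rest push out)
β4 |I2  (J1: bond 1 brought effort, rest push out)

b0 |I1
b1 |J1
b2 |R1
b3 |R2
b4 |I2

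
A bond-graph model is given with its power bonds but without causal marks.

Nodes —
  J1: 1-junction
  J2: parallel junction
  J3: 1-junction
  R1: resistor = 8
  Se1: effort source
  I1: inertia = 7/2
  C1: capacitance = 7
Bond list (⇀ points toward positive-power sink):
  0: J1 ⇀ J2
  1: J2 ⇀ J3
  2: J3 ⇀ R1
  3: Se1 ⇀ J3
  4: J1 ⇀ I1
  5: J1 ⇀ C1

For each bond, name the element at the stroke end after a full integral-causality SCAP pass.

β0 stroke at J1
β1 stroke at J2
β2 stroke at J3
β3 stroke at J3
β4 stroke at I1
β5 stroke at J1

#3 stroke at J3  (source Se1 imposes e)
#4 stroke at I1  (prefer integral on I1)
#0 stroke at J1  (J1 flow already set via bond 4)
#5 stroke at J1  (J1: bond 4 brought flow, rest push out)
#1 stroke at J2  (closing 0-jn rule on J2)
#2 stroke at J3  (J3 flow already set via bond 1)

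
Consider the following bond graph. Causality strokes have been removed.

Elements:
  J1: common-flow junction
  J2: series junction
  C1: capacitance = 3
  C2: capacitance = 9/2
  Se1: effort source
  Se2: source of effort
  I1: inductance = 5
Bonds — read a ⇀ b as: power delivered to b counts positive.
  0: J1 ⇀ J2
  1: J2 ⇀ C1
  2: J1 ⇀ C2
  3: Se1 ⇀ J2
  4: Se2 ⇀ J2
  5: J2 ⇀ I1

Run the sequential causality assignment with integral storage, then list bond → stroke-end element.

b0 →J2
b1 →J2
b2 →J1
b3 →J2
b4 →J2
b5 →I1

bond 3 stroke at J2  (Se1 fixes effort; stroke away)
bond 4 stroke at J2  (Se2 fixes effort; stroke away)
bond 1 stroke at J2  (prefer integral on C1)
bond 2 stroke at J1  (C2: C, integral causality)
bond 0 stroke at J2  (closing 1-jn rule on J1)
bond 5 stroke at I1  (J2 needs exactly one f-in)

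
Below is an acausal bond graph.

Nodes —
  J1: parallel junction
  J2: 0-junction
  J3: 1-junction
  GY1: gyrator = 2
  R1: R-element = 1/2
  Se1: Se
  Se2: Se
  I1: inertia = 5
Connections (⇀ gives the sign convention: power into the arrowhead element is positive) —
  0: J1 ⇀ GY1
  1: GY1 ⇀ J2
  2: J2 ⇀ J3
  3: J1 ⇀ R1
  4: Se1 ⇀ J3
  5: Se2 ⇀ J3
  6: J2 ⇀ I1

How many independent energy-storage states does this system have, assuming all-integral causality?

1  (I1 all integral)

bond 4 stroke at J3  (Se1 fixes effort; stroke away)
bond 5 stroke at J3  (Se2 fixes effort; stroke away)
bond 2 stroke at J2  (J3 needs exactly one f-in)
bond 1 stroke at GY1  (0-jn J2 has e-setter on 2)
bond 6 stroke at I1  (0-jn J2 has e-setter on 2)
bond 0 stroke at GY1  (GY GY1: same side as bond 1)
bond 3 stroke at J1  (only one effort-in slot at J1)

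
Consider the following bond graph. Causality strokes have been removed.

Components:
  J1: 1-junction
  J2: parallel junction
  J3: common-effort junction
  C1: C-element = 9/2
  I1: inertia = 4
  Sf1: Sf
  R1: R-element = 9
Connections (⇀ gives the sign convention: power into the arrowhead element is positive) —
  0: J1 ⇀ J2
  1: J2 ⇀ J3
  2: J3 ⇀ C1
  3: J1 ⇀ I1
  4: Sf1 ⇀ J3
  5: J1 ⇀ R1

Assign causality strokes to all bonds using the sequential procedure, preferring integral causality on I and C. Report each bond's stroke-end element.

#4 →Sf1  (Sf1: flow source, stroke at near end)
#2 →J3  (prefer integral on C1)
#1 →J2  (common-e at J3 fixed by 2)
#0 →J1  (J2: bond 1 brought effort, rest push out)
#3 →I1  (I1 integral (f out))
#5 →J1  (J1 flow already set via bond 3)

#0 |J1
#1 |J2
#2 |J3
#3 |I1
#4 |Sf1
#5 |J1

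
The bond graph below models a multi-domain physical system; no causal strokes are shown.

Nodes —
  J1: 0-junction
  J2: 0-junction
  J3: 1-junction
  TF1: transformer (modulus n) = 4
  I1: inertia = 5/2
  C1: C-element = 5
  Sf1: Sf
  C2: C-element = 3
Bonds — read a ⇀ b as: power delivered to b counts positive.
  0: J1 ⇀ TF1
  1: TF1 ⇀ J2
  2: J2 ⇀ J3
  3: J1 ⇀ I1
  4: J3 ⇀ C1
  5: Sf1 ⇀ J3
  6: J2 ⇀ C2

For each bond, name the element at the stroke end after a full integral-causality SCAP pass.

bond 5 stroke at Sf1  (Sf1 (Sf) sets flow on bond)
bond 2 stroke at J3  (J3: bond 5 brought flow, rest push out)
bond 4 stroke at J3  (common-f at J3 fixed by 5)
bond 3 stroke at I1  (I1 outputs flow p/I1)
bond 0 stroke at J1  (J1: last free bond brings effort in)
bond 1 stroke at TF1  (TF TF1: opposite of bond 0)
bond 6 stroke at J2  (only one effort-in slot at J2)

b0 →J1
b1 →TF1
b2 →J3
b3 →I1
b4 →J3
b5 →Sf1
b6 →J2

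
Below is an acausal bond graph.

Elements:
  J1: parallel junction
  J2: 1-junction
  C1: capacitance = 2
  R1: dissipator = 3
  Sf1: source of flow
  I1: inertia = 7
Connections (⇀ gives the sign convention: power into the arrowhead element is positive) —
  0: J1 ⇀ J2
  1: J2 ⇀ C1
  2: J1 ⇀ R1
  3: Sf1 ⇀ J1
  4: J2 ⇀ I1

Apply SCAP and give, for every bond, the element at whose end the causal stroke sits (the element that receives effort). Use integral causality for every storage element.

bond 0 |J2
bond 1 |J2
bond 2 |J1
bond 3 |Sf1
bond 4 |I1

b3 |Sf1  (source Sf1 imposes f)
b1 |J2  (C1: C, integral causality)
b4 |I1  (I1 integral (f out))
b0 |J2  (1-jn J2 has f-setter on 4)
b2 |J1  (J1 needs exactly one e-in)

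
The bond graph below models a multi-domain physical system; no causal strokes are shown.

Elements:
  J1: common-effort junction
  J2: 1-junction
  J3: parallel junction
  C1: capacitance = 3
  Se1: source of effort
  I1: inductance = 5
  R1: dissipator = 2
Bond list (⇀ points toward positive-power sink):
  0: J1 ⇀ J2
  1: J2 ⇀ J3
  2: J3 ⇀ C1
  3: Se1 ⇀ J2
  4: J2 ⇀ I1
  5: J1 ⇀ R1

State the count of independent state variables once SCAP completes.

2  (C1, I1 all integral)

β3 stroke→J2  (source Se1 imposes e)
β2 stroke→J3  (C1: C, integral causality)
β1 stroke→J2  (0-jn J3 has e-setter on 2)
β4 stroke→I1  (prefer integral on I1)
β0 stroke→J2  (common-f at J2 fixed by 4)
β5 stroke→J1  (J1 needs exactly one e-in)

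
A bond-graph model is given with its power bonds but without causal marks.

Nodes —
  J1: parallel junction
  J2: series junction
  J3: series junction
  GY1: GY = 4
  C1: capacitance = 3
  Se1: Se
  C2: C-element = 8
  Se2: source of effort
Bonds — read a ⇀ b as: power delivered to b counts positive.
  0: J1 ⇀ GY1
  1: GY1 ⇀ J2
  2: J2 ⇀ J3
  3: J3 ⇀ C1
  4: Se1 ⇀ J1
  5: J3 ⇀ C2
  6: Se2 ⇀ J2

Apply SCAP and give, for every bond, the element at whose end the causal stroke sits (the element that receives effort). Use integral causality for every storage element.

b4 stroke→J1  (Se1 (Se) sets effort on bond)
b6 stroke→J2  (Se2: effort source, stroke at far end)
b0 stroke→GY1  (J1 effort already set via bond 4)
b1 stroke→GY1  (through GY1, causality inverts; strokes same side of GY1)
b2 stroke→J2  (1-jn J2 has f-setter on 1)
b3 stroke→J3  (common-f at J3 fixed by 2)
b5 stroke→J3  (J3 flow already set via bond 2)

#0 →GY1
#1 →GY1
#2 →J2
#3 →J3
#4 →J1
#5 →J3
#6 →J2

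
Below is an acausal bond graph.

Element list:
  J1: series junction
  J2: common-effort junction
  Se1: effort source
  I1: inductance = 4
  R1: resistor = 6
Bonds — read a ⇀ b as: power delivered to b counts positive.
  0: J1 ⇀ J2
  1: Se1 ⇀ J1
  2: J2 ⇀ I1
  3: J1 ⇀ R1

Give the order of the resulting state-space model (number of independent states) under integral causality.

b1 stroke at J1  (source Se1 imposes e)
b2 stroke at I1  (I1 integral (f out))
b0 stroke at J2  (J2: last free bond brings effort in)
b3 stroke at J1  (1-jn J1 has f-setter on 0)

1  (I1 all integral)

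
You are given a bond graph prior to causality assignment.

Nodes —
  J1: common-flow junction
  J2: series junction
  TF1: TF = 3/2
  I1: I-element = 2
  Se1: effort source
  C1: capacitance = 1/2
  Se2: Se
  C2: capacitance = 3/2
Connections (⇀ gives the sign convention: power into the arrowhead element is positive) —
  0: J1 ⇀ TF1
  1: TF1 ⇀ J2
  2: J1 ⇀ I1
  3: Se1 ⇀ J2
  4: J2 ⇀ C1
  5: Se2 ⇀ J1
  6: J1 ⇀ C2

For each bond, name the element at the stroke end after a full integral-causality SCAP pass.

β3 |J2  (Se1 (Se) sets effort on bond)
β5 |J1  (Se2 fixes effort; stroke away)
β2 |I1  (I1 outputs flow p/I1)
β0 |J1  (J1: bond 2 brought flow, rest push out)
β6 |J1  (J1: bond 2 brought flow, rest push out)
β1 |TF1  (TF1: transformer flips bond 0)
β4 |J2  (J2: bond 1 brought flow, rest push out)

#0 stroke at J1
#1 stroke at TF1
#2 stroke at I1
#3 stroke at J2
#4 stroke at J2
#5 stroke at J1
#6 stroke at J1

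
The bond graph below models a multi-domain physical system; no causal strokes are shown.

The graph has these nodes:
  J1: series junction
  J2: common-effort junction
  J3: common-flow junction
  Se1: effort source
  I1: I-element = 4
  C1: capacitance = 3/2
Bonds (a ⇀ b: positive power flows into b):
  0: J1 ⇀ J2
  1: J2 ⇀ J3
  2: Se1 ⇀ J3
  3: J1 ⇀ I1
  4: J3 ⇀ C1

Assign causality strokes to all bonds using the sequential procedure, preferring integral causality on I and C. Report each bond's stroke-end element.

#0 →J1
#1 →J2
#2 →J3
#3 →I1
#4 →J3

b2 stroke at J3  (Se1 (Se) sets effort on bond)
b3 stroke at I1  (prefer integral on I1)
b0 stroke at J1  (common-f at J1 fixed by 3)
b1 stroke at J2  (J2: last free bond brings effort in)
b4 stroke at J3  (common-f at J3 fixed by 1)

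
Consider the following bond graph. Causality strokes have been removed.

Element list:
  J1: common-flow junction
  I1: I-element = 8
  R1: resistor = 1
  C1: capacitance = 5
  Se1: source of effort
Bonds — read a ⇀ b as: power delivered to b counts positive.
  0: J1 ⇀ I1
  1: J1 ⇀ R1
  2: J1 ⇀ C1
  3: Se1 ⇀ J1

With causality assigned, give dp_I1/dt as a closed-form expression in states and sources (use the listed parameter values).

dp_I1/dt = E_Se1 - p_I1/8 - q_C1/5

#3 |J1  (Se1 fixes effort; stroke away)
#0 |I1  (I1: I, integral causality)
#1 |J1  (J1 flow already set via bond 0)
#2 |J1  (common-f at J1 fixed by 0)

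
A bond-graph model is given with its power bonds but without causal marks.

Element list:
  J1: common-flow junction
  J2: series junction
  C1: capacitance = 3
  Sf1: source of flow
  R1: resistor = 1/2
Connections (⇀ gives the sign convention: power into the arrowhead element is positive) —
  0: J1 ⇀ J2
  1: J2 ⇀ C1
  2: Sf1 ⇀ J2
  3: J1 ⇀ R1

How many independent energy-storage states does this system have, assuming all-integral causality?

1  (C1 all integral)

#2 stroke→Sf1  (source Sf1 imposes f)
#0 stroke→J2  (common-f at J2 fixed by 2)
#1 stroke→J2  (J2 flow already set via bond 2)
#3 stroke→J1  (J1: bond 0 brought flow, rest push out)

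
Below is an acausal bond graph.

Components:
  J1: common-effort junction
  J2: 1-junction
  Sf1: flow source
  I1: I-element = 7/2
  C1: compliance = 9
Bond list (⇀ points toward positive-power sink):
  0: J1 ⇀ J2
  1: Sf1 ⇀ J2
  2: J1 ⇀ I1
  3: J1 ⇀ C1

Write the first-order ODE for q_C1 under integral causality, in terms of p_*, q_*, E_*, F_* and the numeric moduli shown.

β1 |Sf1  (Sf1 (Sf) sets flow on bond)
β0 |J2  (common-f at J2 fixed by 1)
β2 |I1  (I1 integral (f out))
β3 |J1  (closing 0-jn rule on J1)

dq_C1/dt = -F_Sf1 - 2*p_I1/7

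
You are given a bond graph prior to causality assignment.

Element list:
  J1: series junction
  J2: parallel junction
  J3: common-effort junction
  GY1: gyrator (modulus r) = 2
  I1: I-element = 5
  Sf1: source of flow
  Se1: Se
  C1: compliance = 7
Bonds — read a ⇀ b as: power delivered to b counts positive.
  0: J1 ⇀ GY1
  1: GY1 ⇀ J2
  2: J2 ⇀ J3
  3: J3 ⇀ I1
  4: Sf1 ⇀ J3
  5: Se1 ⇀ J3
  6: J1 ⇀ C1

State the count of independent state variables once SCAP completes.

bond 4 stroke at Sf1  (Sf1 (Sf) sets flow on bond)
bond 5 stroke at J3  (Se1: effort source, stroke at far end)
bond 2 stroke at J2  (common-e at J3 fixed by 5)
bond 3 stroke at I1  (0-jn J3 has e-setter on 5)
bond 1 stroke at GY1  (common-e at J2 fixed by 2)
bond 0 stroke at GY1  (GY GY1: same side as bond 1)
bond 6 stroke at J1  (J1 flow already set via bond 0)

2  (C1, I1 all integral)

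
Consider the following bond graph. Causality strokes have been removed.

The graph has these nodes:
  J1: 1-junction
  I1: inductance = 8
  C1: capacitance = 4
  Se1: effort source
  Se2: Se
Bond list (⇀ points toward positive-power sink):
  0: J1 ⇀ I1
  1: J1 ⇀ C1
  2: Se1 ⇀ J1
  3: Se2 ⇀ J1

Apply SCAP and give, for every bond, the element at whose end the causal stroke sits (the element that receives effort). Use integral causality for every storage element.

β0 →I1
β1 →J1
β2 →J1
β3 →J1

#2 stroke at J1  (Se1: effort source, stroke at far end)
#3 stroke at J1  (Se2: effort source, stroke at far end)
#0 stroke at I1  (I1 integral (f out))
#1 stroke at J1  (J1 flow already set via bond 0)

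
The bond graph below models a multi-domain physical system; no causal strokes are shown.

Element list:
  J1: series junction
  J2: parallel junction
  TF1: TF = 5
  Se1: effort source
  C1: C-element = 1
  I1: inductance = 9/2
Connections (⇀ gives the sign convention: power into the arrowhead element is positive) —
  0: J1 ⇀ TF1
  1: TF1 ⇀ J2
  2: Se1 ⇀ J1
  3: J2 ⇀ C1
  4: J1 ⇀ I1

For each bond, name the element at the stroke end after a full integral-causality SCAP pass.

bond 0 stroke→J1
bond 1 stroke→TF1
bond 2 stroke→J1
bond 3 stroke→J2
bond 4 stroke→I1

β2 |J1  (source Se1 imposes e)
β3 |J2  (C1 integral (e out))
β1 |TF1  (common-e at J2 fixed by 3)
β0 |J1  (TF1: transformer flips bond 1)
β4 |I1  (closing 1-jn rule on J1)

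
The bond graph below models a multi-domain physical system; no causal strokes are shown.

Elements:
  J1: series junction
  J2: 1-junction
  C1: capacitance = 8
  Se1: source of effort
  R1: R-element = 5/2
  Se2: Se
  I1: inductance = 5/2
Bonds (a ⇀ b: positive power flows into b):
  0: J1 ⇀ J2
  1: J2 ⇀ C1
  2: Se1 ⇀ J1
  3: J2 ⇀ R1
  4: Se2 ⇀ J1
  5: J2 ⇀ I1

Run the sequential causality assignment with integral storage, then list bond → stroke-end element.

#2 stroke at J1  (Se1: effort source, stroke at far end)
#4 stroke at J1  (Se2: effort source, stroke at far end)
#0 stroke at J2  (only one flow-in slot at J1)
#1 stroke at J2  (prefer integral on C1)
#5 stroke at I1  (I1: I, integral causality)
#3 stroke at J2  (1-jn J2 has f-setter on 5)

bond 0 |J2
bond 1 |J2
bond 2 |J1
bond 3 |J2
bond 4 |J1
bond 5 |I1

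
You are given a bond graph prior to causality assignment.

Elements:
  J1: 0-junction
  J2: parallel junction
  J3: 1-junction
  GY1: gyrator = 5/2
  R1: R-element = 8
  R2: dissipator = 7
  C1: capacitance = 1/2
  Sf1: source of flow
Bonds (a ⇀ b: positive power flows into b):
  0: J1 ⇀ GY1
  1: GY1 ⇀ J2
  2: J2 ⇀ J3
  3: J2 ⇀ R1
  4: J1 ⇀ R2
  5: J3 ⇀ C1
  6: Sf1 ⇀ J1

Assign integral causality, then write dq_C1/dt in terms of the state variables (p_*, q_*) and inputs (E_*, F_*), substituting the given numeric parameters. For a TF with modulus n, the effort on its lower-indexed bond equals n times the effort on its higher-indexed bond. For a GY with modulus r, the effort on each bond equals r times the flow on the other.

b6 stroke→Sf1  (Sf1 (Sf) sets flow on bond)
b5 stroke→J3  (C1 outputs effort q/C1)
b2 stroke→J2  (only one flow-in slot at J3)
b1 stroke→GY1  (common-e at J2 fixed by 2)
b3 stroke→R1  (J2 effort already set via bond 2)
b0 stroke→GY1  (GY1 both-in/both-out from 1)
b4 stroke→J1  (J1 needs exactly one e-in)

dq_C1/dt = 14*F_Sf1/5 - 249*q_C1/100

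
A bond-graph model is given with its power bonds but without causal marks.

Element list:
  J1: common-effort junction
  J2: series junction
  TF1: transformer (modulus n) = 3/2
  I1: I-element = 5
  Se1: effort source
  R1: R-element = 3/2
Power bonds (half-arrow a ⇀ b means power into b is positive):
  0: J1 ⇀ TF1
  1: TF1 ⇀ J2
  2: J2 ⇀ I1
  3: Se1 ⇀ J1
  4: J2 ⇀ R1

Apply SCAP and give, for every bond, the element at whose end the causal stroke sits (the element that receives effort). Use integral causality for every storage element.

β0 |TF1
β1 |J2
β2 |I1
β3 |J1
β4 |J2

b3 →J1  (Se1 fixes effort; stroke away)
b0 →TF1  (J1 effort already set via bond 3)
b1 →J2  (TF1 one-in-one-out from 0)
b2 →I1  (I1: I, integral causality)
b4 →J2  (J2 flow already set via bond 2)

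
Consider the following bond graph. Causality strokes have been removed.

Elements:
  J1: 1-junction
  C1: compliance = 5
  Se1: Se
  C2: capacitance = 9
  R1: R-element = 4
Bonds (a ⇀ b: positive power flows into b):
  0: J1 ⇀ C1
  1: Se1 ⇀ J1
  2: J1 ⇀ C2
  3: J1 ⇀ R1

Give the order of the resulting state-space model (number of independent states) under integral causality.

bond 1 stroke at J1  (source Se1 imposes e)
bond 0 stroke at J1  (prefer integral on C1)
bond 2 stroke at J1  (prefer integral on C2)
bond 3 stroke at R1  (J1 needs exactly one f-in)

2  (C1, C2 all integral)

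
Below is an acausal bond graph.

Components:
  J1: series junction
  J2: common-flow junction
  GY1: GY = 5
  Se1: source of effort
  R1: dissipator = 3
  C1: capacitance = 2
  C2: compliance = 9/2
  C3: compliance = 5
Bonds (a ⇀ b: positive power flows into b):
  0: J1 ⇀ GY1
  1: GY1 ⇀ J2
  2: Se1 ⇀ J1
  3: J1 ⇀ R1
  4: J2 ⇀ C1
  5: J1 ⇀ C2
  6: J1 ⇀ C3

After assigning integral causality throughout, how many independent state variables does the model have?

bond 2 stroke at J1  (source Se1 imposes e)
bond 4 stroke at J2  (C1 outputs effort q/C1)
bond 1 stroke at GY1  (closing 1-jn rule on J2)
bond 0 stroke at GY1  (through GY1, causality inverts; strokes same side of GY1)
bond 3 stroke at J1  (1-jn J1 has f-setter on 0)
bond 5 stroke at J1  (1-jn J1 has f-setter on 0)
bond 6 stroke at J1  (1-jn J1 has f-setter on 0)

3  (C1, C2, C3 all integral)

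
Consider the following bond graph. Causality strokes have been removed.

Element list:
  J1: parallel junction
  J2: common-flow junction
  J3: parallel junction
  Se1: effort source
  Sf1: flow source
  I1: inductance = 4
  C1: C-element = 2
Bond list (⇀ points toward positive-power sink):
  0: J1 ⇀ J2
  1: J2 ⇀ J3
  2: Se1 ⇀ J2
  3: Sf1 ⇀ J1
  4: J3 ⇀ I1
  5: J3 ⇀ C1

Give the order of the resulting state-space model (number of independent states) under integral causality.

2  (C1, I1 all integral)

#2 →J2  (source Se1 imposes e)
#3 →Sf1  (Sf1 (Sf) sets flow on bond)
#0 →J1  (only one effort-in slot at J1)
#1 →J2  (J2 flow already set via bond 0)
#4 →I1  (I1: I, integral causality)
#5 →J3  (J3: last free bond brings effort in)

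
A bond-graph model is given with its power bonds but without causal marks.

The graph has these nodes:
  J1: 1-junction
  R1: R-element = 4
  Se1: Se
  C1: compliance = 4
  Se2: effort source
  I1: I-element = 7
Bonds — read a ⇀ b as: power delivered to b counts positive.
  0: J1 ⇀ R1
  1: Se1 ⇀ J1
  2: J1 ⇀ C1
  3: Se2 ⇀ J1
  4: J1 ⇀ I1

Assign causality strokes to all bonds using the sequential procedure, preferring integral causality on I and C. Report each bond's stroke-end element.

bond 1 |J1  (Se1 fixes effort; stroke away)
bond 3 |J1  (Se2 (Se) sets effort on bond)
bond 2 |J1  (C1: C, integral causality)
bond 4 |I1  (I1 outputs flow p/I1)
bond 0 |J1  (common-f at J1 fixed by 4)

b0 →J1
b1 →J1
b2 →J1
b3 →J1
b4 →I1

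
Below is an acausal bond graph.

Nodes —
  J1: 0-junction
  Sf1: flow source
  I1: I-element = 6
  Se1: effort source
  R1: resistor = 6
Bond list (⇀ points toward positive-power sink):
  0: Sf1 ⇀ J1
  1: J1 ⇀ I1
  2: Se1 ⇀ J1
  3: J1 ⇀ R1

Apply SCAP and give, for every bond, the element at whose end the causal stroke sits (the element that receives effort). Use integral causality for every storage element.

#0 |Sf1  (Sf1 fixes flow; stroke at Sf1)
#2 |J1  (source Se1 imposes e)
#1 |I1  (J1 effort already set via bond 2)
#3 |R1  (J1: bond 2 brought effort, rest push out)

b0 |Sf1
b1 |I1
b2 |J1
b3 |R1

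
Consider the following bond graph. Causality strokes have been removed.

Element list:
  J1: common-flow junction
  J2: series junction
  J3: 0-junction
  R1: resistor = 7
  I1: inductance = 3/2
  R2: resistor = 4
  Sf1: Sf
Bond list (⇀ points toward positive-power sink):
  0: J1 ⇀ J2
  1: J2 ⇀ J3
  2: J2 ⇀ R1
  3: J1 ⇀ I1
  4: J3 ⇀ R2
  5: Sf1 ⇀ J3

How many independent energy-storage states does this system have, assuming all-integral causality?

1  (I1 all integral)

β5 stroke at Sf1  (Sf1: flow source, stroke at near end)
β3 stroke at I1  (I1: I, integral causality)
β0 stroke at J1  (1-jn J1 has f-setter on 3)
β1 stroke at J2  (1-jn J2 has f-setter on 0)
β2 stroke at J2  (common-f at J2 fixed by 0)
β4 stroke at J3  (closing 0-jn rule on J3)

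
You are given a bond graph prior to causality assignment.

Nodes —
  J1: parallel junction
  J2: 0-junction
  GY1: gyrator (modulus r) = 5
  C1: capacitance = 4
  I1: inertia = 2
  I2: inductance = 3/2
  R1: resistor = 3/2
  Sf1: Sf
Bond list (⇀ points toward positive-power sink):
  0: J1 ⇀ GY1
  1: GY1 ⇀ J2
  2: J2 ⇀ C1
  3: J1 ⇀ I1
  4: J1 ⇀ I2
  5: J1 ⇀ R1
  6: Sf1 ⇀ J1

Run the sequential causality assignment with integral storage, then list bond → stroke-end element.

#0 stroke→GY1
#1 stroke→GY1
#2 stroke→J2
#3 stroke→I1
#4 stroke→I2
#5 stroke→J1
#6 stroke→Sf1

#6 →Sf1  (source Sf1 imposes f)
#2 →J2  (C1 integral (e out))
#1 →GY1  (J2: bond 2 brought effort, rest push out)
#0 →GY1  (through GY1, causality inverts; strokes same side of GY1)
#3 →I1  (I1 integral (f out))
#4 →I2  (prefer integral on I2)
#5 →J1  (only one effort-in slot at J1)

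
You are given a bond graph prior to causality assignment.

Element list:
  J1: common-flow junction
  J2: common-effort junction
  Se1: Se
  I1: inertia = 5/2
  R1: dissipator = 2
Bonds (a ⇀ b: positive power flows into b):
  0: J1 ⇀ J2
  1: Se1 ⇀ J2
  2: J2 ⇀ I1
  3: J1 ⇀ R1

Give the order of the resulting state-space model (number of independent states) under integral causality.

1  (I1 all integral)

β1 stroke at J2  (source Se1 imposes e)
β0 stroke at J1  (0-jn J2 has e-setter on 1)
β2 stroke at I1  (common-e at J2 fixed by 1)
β3 stroke at R1  (only one flow-in slot at J1)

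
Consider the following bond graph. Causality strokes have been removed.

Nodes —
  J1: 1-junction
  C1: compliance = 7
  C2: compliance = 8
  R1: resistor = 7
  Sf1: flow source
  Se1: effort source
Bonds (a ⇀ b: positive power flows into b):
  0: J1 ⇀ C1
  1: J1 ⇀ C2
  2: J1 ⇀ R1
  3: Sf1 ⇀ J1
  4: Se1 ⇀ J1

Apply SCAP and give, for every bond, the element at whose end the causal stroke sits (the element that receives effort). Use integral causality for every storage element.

#3 →Sf1  (source Sf1 imposes f)
#4 →J1  (Se1 (Se) sets effort on bond)
#0 →J1  (common-f at J1 fixed by 3)
#1 →J1  (1-jn J1 has f-setter on 3)
#2 →J1  (common-f at J1 fixed by 3)

β0 stroke→J1
β1 stroke→J1
β2 stroke→J1
β3 stroke→Sf1
β4 stroke→J1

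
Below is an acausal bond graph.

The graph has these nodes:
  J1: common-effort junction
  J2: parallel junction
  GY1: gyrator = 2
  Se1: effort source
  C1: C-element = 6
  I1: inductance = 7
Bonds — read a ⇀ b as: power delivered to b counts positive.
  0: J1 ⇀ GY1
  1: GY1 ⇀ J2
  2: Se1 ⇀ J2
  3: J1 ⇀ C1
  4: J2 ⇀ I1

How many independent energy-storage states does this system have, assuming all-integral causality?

2  (C1, I1 all integral)

bond 2 stroke→J2  (Se1 (Se) sets effort on bond)
bond 1 stroke→GY1  (J2 effort already set via bond 2)
bond 4 stroke→I1  (J2 effort already set via bond 2)
bond 0 stroke→GY1  (GY GY1: same side as bond 1)
bond 3 stroke→J1  (J1: last free bond brings effort in)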